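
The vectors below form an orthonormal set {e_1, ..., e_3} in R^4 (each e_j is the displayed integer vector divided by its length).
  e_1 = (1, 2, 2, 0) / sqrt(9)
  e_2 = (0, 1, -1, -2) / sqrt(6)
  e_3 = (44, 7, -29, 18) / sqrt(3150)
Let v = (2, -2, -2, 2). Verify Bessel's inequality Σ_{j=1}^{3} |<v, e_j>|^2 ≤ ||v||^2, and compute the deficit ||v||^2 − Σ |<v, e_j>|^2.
Σ |<v, e_j>|^2 = 1172/75; ||v||^2 = 16; deficit = 28/75

Write each e_j = u_j / sqrt(<u_j, u_j>) where u_j is the displayed integer vector. Then <v, e_j> = <v, u_j> / sqrt(<u_j, u_j>), so |<v, e_j>|^2 = <v, u_j>^2 / <u_j, u_j>.
Coefficients: <v, e_1> = -6/sqrt(9), <v, e_2> = -4/sqrt(6), <v, e_3> = 168/sqrt(3150).
Square and sum: Σ |<v, e_j>|^2 = 1172/75.
Compute ||v||^2 = v·v = 16.
Deficit = 16 − 1172/75 = 28/75 ≥ 0, confirming Bessel's inequality. (The deficit equals ||v − Σ <v,e_j> e_j||^2, the squared distance from v to span{e_j}.)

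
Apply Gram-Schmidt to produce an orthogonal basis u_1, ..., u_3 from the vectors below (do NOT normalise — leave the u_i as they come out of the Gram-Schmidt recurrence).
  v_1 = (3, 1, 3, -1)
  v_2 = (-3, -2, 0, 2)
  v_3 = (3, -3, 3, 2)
Orthogonal basis:
  u_1 = (3, 1, 3, -1)
  u_2 = (-21/20, -27/20, 39/20, 27/20)
  u_3 = (42/19, -41/19, -21/19, 22/19)

Apply the Gram-Schmidt recurrence
  u_1 = v_1
  u_i = v_i − Σ_{j<i} ((v_i · u_j) / (u_j · u_j)) · u_j.

Step by step this gives:
  u_1 = (3, 1, 3, -1)
  u_2 = (-21/20, -27/20, 39/20, 27/20)
  u_3 = (42/19, -41/19, -21/19, 22/19)

Orthogonality check:
  u_2 · u_1 = 0 (should be 0)
  u_3 · u_1 = 0 (should be 0)
  u_3 · u_2 = 0 (should be 0)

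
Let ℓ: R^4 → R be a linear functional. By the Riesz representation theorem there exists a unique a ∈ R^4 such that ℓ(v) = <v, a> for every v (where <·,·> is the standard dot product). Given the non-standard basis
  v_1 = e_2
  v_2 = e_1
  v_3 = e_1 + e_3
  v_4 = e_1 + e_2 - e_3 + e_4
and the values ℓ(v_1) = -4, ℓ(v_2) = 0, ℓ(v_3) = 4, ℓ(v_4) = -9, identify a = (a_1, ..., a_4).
a = (0, -4, 4, -1)

Write a = (a_1, ..., a_4) in the standard basis. For each basis vector v_i, ℓ(v_i) = <v_i, a> is a linear equation in the a_j's. Collect the n equations into a matrix system V a = ℓ, where row i of V is v_i (expressed in the standard basis). Since V is invertible (lower-triangular with 1s on the diagonal, up to permutation), solve by back-substitution:
  V =
[[0, 1, 0, 0],
 [1, 0, 0, 0],
 [1, 0, 1, 0],
 [1, 1, -1, 1]]
  V a = (-4, 0, 4, -9)
Solving gives a = (0, -4, 4, -1).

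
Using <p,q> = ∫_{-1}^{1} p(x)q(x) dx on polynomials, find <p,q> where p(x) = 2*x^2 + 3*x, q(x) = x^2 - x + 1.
<p,q> = 2/15

Expand the product: p(x)·q(x) = 2*x^4 + x^3 - x^2 + 3*x.
∫_{-1}^{1} of each monomial x^k gives [2/(k+1) if k even, 0 if k odd]. Integrating term-by-term (or equivalently evaluating the antiderivative F(x) = 2*x^5/5 + x^4/4 - x^3/3 + 3*x^2/2 at the endpoints):
  F(1) − F(−1) = 109/60 − (101/60) = 2/15.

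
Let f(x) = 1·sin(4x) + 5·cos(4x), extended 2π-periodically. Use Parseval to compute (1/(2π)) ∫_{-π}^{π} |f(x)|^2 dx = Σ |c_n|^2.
Σ |c_n|^2 = 13

Expand |f|^2 and use orthogonality of {sin(nx), cos(mx)} on [-π, π]:
  ∫_{-π}^{π} sin(nx)^2 dx = π, ∫ cos(mx)^2 dx = π, and cross terms integrate to 0.
So ∫_{-π}^{π} f(x)^2 dx = 1^2 · π + 5^2 · π = (1 + 25)π.
Divide by 2π: (1 + 25)/2 = 13.
By Parseval, this equals Σ |c_n|^2.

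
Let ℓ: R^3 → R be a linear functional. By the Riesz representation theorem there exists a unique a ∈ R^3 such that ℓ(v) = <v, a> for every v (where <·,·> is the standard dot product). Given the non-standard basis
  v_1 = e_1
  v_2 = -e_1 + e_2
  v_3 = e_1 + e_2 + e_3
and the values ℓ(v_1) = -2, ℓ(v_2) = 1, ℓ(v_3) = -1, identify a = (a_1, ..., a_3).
a = (-2, -1, 2)

Write a = (a_1, ..., a_3) in the standard basis. For each basis vector v_i, ℓ(v_i) = <v_i, a> is a linear equation in the a_j's. Collect the n equations into a matrix system V a = ℓ, where row i of V is v_i (expressed in the standard basis). Since V is invertible (lower-triangular with 1s on the diagonal, up to permutation), solve by back-substitution:
  V =
[[1, 0, 0],
 [-1, 1, 0],
 [1, 1, 1]]
  V a = (-2, 1, -1)
Solving gives a = (-2, -1, 2).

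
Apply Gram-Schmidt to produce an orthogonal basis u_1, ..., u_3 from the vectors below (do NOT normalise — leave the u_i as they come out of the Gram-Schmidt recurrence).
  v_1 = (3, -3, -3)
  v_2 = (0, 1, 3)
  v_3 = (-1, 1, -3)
Orthogonal basis:
  u_1 = (3, -3, -3)
  u_2 = (4/3, -1/3, 5/3)
  u_3 = (4/7, 6/7, -2/7)

Apply the Gram-Schmidt recurrence
  u_1 = v_1
  u_i = v_i − Σ_{j<i} ((v_i · u_j) / (u_j · u_j)) · u_j.

Step by step this gives:
  u_1 = (3, -3, -3)
  u_2 = (4/3, -1/3, 5/3)
  u_3 = (4/7, 6/7, -2/7)

Orthogonality check:
  u_2 · u_1 = 0 (should be 0)
  u_3 · u_1 = 0 (should be 0)
  u_3 · u_2 = 0 (should be 0)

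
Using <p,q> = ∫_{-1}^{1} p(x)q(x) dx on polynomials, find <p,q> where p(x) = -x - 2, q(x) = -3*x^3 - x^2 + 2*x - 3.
<p,q> = 66/5

Expand the product: p(x)·q(x) = 3*x^4 + 7*x^3 - x + 6.
∫_{-1}^{1} of each monomial x^k gives [2/(k+1) if k even, 0 if k odd]. Integrating term-by-term (or equivalently evaluating the antiderivative F(x) = 3*x^5/5 + 7*x^4/4 - x^2/2 + 6*x at the endpoints):
  F(1) − F(−1) = 157/20 − (-107/20) = 66/5.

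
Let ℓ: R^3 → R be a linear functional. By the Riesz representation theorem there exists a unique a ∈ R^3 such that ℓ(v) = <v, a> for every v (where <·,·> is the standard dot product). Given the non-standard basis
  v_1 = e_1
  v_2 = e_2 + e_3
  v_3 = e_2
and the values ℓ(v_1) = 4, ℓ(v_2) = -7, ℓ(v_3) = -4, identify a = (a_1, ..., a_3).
a = (4, -4, -3)

Write a = (a_1, ..., a_3) in the standard basis. For each basis vector v_i, ℓ(v_i) = <v_i, a> is a linear equation in the a_j's. Collect the n equations into a matrix system V a = ℓ, where row i of V is v_i (expressed in the standard basis). Since V is invertible (lower-triangular with 1s on the diagonal, up to permutation), solve by back-substitution:
  V =
[[1, 0, 0],
 [0, 1, 1],
 [0, 1, 0]]
  V a = (4, -7, -4)
Solving gives a = (4, -4, -3).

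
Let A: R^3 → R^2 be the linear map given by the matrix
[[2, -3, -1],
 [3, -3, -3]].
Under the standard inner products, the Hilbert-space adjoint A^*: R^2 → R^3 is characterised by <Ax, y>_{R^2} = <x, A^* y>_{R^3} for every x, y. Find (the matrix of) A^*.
A^* = A^T =
[[2, 3],
 [-3, -3],
 [-1, -3]]

For real matrices with standard dot products, the defining identity <Ax, y> = <x, A^* y> gives (Ax)^T y = x^T (A^*) y, i.e. x^T A^T y = x^T (A^*) y. Since this holds for all x, y, we must have A^* = A^T. Therefore
A^* =
[[2, 3],
 [-3, -3],
 [-1, -3]].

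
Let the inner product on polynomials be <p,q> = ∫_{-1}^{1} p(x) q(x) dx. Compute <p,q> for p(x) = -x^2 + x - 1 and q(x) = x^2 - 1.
<p,q> = 8/5

Expand the product: p(x)·q(x) = -x^4 + x^3 - x + 1.
∫_{-1}^{1} of each monomial x^k gives [2/(k+1) if k even, 0 if k odd]. Integrating term-by-term (or equivalently evaluating the antiderivative F(x) = -x^5/5 + x^4/4 - x^2/2 + x at the endpoints):
  F(1) − F(−1) = 11/20 − (-21/20) = 8/5.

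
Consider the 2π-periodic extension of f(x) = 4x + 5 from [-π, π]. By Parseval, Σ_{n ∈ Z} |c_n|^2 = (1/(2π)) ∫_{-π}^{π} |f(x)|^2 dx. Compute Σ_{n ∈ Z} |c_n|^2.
Σ |c_n|^2 = 16π^2/3 + 25

Expand and integrate term by term over [-π, π]:
  ∫ (4x)^2 dx = 16·(2π^3/3); ∫ 2·4·(5)·x dx = 0 (odd integrand); ∫ 5^2 dx = 25·2π.
So (1/(2π)) ∫_{-π}^{π} (4x + 5)^2 dx = 16π^2/3 + 25 = 16π^2/3 + 25.
Parseval ⇒ Σ |c_n|^2 = 16π^2/3 + 25.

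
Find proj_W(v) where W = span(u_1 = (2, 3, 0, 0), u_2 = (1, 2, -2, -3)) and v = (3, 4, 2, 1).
proj_W(v) = (246/85, 346/85, 92/85, 138/85)

Set up U = [u_1 | ... | u_2] ∈ R^(4×2). The projector onto W = col(U) is P = U (U^T U)^(-1) U^T.
Compute U^T U =
  [13, 8]
  [8, 18],
and U^T v = (18, 4).
Solve U^T U · c = U^T v for the coefficients: c = (146/85, -46/85). The projection is proj_W(v) = U c.
Check: (v - proj_W(v)) · u_1 = 0  (should be 0).
Check: (v - proj_W(v)) · u_2 = 0  (should be 0).
Result: proj_W(v) = (246/85, 346/85, 92/85, 138/85).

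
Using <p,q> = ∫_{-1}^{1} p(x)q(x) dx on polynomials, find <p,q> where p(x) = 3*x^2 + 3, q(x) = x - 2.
<p,q> = -16

Expand the product: p(x)·q(x) = 3*x^3 - 6*x^2 + 3*x - 6.
∫_{-1}^{1} of each monomial x^k gives [2/(k+1) if k even, 0 if k odd]. Integrating term-by-term (or equivalently evaluating the antiderivative F(x) = 3*x^4/4 - 2*x^3 + 3*x^2/2 - 6*x at the endpoints):
  F(1) − F(−1) = -23/4 − (41/4) = -16.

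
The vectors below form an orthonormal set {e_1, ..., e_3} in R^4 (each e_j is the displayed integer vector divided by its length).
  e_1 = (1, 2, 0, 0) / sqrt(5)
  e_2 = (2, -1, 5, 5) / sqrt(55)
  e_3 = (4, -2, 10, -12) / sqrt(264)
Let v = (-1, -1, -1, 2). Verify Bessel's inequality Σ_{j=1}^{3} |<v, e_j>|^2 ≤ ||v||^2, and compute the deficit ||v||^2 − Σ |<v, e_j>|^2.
Σ |<v, e_j>|^2 = 7; ||v||^2 = 7; deficit = 0

Write each e_j = u_j / sqrt(<u_j, u_j>) where u_j is the displayed integer vector. Then <v, e_j> = <v, u_j> / sqrt(<u_j, u_j>), so |<v, e_j>|^2 = <v, u_j>^2 / <u_j, u_j>.
Coefficients: <v, e_1> = -3/sqrt(5), <v, e_2> = 4/sqrt(55), <v, e_3> = -36/sqrt(264).
Square and sum: Σ |<v, e_j>|^2 = 7.
Compute ||v||^2 = v·v = 7.
Deficit = 7 − 7 = 0 ≥ 0, confirming Bessel's inequality. (The deficit equals ||v − Σ <v,e_j> e_j||^2, the squared distance from v to span{e_j}.)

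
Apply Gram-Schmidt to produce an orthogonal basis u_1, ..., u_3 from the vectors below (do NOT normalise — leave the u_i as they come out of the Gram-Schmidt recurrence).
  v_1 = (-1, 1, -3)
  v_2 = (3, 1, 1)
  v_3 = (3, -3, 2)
Orthogonal basis:
  u_1 = (-1, 1, -3)
  u_2 = (28/11, 16/11, -4/11)
  u_3 = (7/6, -7/3, -7/6)

Apply the Gram-Schmidt recurrence
  u_1 = v_1
  u_i = v_i − Σ_{j<i} ((v_i · u_j) / (u_j · u_j)) · u_j.

Step by step this gives:
  u_1 = (-1, 1, -3)
  u_2 = (28/11, 16/11, -4/11)
  u_3 = (7/6, -7/3, -7/6)

Orthogonality check:
  u_2 · u_1 = 0 (should be 0)
  u_3 · u_1 = 0 (should be 0)
  u_3 · u_2 = 0 (should be 0)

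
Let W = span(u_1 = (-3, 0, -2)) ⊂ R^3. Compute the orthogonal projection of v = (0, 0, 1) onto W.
proj_W(v) = (6/13, 0, 4/13)

Set up U = [u_1 | ... | u_1] ∈ R^(3×1). The projector onto W = col(U) is P = U (U^T U)^(-1) U^T.
Compute U^T U =
  [13],
and U^T v = (-2).
Solve U^T U · c = U^T v for the coefficients: c = (-2/13). The projection is proj_W(v) = U c.
Check: (v - proj_W(v)) · u_1 = 0  (should be 0).
Result: proj_W(v) = (6/13, 0, 4/13).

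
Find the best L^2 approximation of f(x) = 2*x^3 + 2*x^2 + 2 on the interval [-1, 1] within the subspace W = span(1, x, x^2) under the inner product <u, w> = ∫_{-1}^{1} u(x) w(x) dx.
g(x) = 2*x^2 + 6*x/5 + 2

The best approximation g ∈ W is the orthogonal projection of f onto W. Writing g = a_0 + a_1 x + a_2 x^2, the coefficients solve the normal equations G · a = b where
  G_{ij} = <φ_i, φ_j> and b_i = <f, φ_i>, with φ_0 = 1, φ_1 = x, φ_2 = x^2.
G =
  [2, 0, 2/3]
  [0, 2/3, 0]
  [2/3, 0, 2/5],
b = (16/3, 4/5, 32/15).
Solving gives a_0 = 2, a_1 = 6/5, a_2 = 2, so
  g(x) = 2*x^2 + 6*x/5 + 2.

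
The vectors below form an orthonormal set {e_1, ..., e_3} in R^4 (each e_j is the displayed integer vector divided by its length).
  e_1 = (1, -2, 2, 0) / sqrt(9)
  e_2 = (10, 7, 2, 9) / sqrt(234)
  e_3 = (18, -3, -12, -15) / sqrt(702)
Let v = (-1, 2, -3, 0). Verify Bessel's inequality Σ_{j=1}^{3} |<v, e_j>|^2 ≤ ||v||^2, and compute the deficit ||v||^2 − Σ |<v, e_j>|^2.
Σ |<v, e_j>|^2 = 41/3; ||v||^2 = 14; deficit = 1/3

Write each e_j = u_j / sqrt(<u_j, u_j>) where u_j is the displayed integer vector. Then <v, e_j> = <v, u_j> / sqrt(<u_j, u_j>), so |<v, e_j>|^2 = <v, u_j>^2 / <u_j, u_j>.
Coefficients: <v, e_1> = -11/sqrt(9), <v, e_2> = -2/sqrt(234), <v, e_3> = 12/sqrt(702).
Square and sum: Σ |<v, e_j>|^2 = 41/3.
Compute ||v||^2 = v·v = 14.
Deficit = 14 − 41/3 = 1/3 ≥ 0, confirming Bessel's inequality. (The deficit equals ||v − Σ <v,e_j> e_j||^2, the squared distance from v to span{e_j}.)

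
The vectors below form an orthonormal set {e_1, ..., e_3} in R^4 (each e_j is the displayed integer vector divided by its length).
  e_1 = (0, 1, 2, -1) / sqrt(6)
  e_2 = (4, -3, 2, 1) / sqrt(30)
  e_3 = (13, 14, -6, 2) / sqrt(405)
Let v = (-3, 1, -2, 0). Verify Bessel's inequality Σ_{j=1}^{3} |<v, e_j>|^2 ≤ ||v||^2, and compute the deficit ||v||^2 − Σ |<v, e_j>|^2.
Σ |<v, e_j>|^2 = 1130/81; ||v||^2 = 14; deficit = 4/81

Write each e_j = u_j / sqrt(<u_j, u_j>) where u_j is the displayed integer vector. Then <v, e_j> = <v, u_j> / sqrt(<u_j, u_j>), so |<v, e_j>|^2 = <v, u_j>^2 / <u_j, u_j>.
Coefficients: <v, e_1> = -3/sqrt(6), <v, e_2> = -19/sqrt(30), <v, e_3> = -13/sqrt(405).
Square and sum: Σ |<v, e_j>|^2 = 1130/81.
Compute ||v||^2 = v·v = 14.
Deficit = 14 − 1130/81 = 4/81 ≥ 0, confirming Bessel's inequality. (The deficit equals ||v − Σ <v,e_j> e_j||^2, the squared distance from v to span{e_j}.)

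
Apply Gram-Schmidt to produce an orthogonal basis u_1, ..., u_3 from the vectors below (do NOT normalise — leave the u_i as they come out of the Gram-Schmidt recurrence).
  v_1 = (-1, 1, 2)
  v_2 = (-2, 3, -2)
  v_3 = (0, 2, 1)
Orthogonal basis:
  u_1 = (-1, 1, 2)
  u_2 = (-11/6, 17/6, -7/3)
  u_3 = (104/101, 78/101, 13/101)

Apply the Gram-Schmidt recurrence
  u_1 = v_1
  u_i = v_i − Σ_{j<i} ((v_i · u_j) / (u_j · u_j)) · u_j.

Step by step this gives:
  u_1 = (-1, 1, 2)
  u_2 = (-11/6, 17/6, -7/3)
  u_3 = (104/101, 78/101, 13/101)

Orthogonality check:
  u_2 · u_1 = 0 (should be 0)
  u_3 · u_1 = 0 (should be 0)
  u_3 · u_2 = 0 (should be 0)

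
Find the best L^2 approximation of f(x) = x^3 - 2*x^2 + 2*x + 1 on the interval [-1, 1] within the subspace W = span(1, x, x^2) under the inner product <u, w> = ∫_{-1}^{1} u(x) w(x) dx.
g(x) = -2*x^2 + 13*x/5 + 1

The best approximation g ∈ W is the orthogonal projection of f onto W. Writing g = a_0 + a_1 x + a_2 x^2, the coefficients solve the normal equations G · a = b where
  G_{ij} = <φ_i, φ_j> and b_i = <f, φ_i>, with φ_0 = 1, φ_1 = x, φ_2 = x^2.
G =
  [2, 0, 2/3]
  [0, 2/3, 0]
  [2/3, 0, 2/5],
b = (2/3, 26/15, -2/15).
Solving gives a_0 = 1, a_1 = 13/5, a_2 = -2, so
  g(x) = -2*x^2 + 13*x/5 + 1.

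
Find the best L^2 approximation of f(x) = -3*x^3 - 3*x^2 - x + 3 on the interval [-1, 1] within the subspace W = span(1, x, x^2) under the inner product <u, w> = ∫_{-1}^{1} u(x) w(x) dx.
g(x) = -3*x^2 - 14*x/5 + 3

The best approximation g ∈ W is the orthogonal projection of f onto W. Writing g = a_0 + a_1 x + a_2 x^2, the coefficients solve the normal equations G · a = b where
  G_{ij} = <φ_i, φ_j> and b_i = <f, φ_i>, with φ_0 = 1, φ_1 = x, φ_2 = x^2.
G =
  [2, 0, 2/3]
  [0, 2/3, 0]
  [2/3, 0, 2/5],
b = (4, -28/15, 4/5).
Solving gives a_0 = 3, a_1 = -14/5, a_2 = -3, so
  g(x) = -3*x^2 - 14*x/5 + 3.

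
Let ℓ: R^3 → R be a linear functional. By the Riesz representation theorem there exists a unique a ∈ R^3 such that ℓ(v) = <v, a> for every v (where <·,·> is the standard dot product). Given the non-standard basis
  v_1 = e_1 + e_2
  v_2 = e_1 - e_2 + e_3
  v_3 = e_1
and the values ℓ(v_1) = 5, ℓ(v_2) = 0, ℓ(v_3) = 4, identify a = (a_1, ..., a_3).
a = (4, 1, -3)

Write a = (a_1, ..., a_3) in the standard basis. For each basis vector v_i, ℓ(v_i) = <v_i, a> is a linear equation in the a_j's. Collect the n equations into a matrix system V a = ℓ, where row i of V is v_i (expressed in the standard basis). Since V is invertible (lower-triangular with 1s on the diagonal, up to permutation), solve by back-substitution:
  V =
[[1, 1, 0],
 [1, -1, 1],
 [1, 0, 0]]
  V a = (5, 0, 4)
Solving gives a = (4, 1, -3).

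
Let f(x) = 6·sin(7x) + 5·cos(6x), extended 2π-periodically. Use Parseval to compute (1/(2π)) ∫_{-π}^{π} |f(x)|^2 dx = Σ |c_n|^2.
Σ |c_n|^2 = 61/2

Expand |f|^2 and use orthogonality of {sin(nx), cos(mx)} on [-π, π]:
  ∫_{-π}^{π} sin(nx)^2 dx = π, ∫ cos(mx)^2 dx = π, and cross terms integrate to 0.
So ∫_{-π}^{π} f(x)^2 dx = 6^2 · π + 5^2 · π = (36 + 25)π.
Divide by 2π: (36 + 25)/2 = 61/2.
By Parseval, this equals Σ |c_n|^2.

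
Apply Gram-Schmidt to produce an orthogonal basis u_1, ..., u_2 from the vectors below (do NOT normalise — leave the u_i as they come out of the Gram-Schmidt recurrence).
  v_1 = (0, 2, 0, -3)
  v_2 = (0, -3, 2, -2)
Orthogonal basis:
  u_1 = (0, 2, 0, -3)
  u_2 = (0, -3, 2, -2)

Apply the Gram-Schmidt recurrence
  u_1 = v_1
  u_i = v_i − Σ_{j<i} ((v_i · u_j) / (u_j · u_j)) · u_j.

Step by step this gives:
  u_1 = (0, 2, 0, -3)
  u_2 = (0, -3, 2, -2)

Orthogonality check:
  u_2 · u_1 = 0 (should be 0)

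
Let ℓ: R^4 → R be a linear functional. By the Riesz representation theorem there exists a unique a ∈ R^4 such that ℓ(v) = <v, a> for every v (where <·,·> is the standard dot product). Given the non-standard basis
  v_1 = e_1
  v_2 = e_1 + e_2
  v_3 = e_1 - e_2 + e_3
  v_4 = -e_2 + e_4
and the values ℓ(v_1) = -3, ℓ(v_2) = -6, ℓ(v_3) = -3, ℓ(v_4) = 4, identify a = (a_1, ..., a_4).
a = (-3, -3, -3, 1)

Write a = (a_1, ..., a_4) in the standard basis. For each basis vector v_i, ℓ(v_i) = <v_i, a> is a linear equation in the a_j's. Collect the n equations into a matrix system V a = ℓ, where row i of V is v_i (expressed in the standard basis). Since V is invertible (lower-triangular with 1s on the diagonal, up to permutation), solve by back-substitution:
  V =
[[1, 0, 0, 0],
 [1, 1, 0, 0],
 [1, -1, 1, 0],
 [0, -1, 0, 1]]
  V a = (-3, -6, -3, 4)
Solving gives a = (-3, -3, -3, 1).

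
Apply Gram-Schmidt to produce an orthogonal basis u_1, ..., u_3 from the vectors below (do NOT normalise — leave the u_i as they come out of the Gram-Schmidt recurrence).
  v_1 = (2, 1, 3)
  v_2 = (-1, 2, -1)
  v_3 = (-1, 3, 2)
Orthogonal basis:
  u_1 = (2, 1, 3)
  u_2 = (-4/7, 31/14, -5/14)
  u_3 = (-98/75, -14/75, 14/15)

Apply the Gram-Schmidt recurrence
  u_1 = v_1
  u_i = v_i − Σ_{j<i} ((v_i · u_j) / (u_j · u_j)) · u_j.

Step by step this gives:
  u_1 = (2, 1, 3)
  u_2 = (-4/7, 31/14, -5/14)
  u_3 = (-98/75, -14/75, 14/15)

Orthogonality check:
  u_2 · u_1 = 0 (should be 0)
  u_3 · u_1 = 0 (should be 0)
  u_3 · u_2 = 0 (should be 0)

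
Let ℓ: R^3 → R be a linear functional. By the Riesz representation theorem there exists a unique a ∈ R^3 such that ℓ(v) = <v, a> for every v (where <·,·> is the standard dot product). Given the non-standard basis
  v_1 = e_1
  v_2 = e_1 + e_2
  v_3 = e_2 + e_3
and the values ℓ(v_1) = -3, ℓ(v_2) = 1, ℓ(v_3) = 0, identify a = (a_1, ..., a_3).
a = (-3, 4, -4)

Write a = (a_1, ..., a_3) in the standard basis. For each basis vector v_i, ℓ(v_i) = <v_i, a> is a linear equation in the a_j's. Collect the n equations into a matrix system V a = ℓ, where row i of V is v_i (expressed in the standard basis). Since V is invertible (lower-triangular with 1s on the diagonal, up to permutation), solve by back-substitution:
  V =
[[1, 0, 0],
 [1, 1, 0],
 [0, 1, 1]]
  V a = (-3, 1, 0)
Solving gives a = (-3, 4, -4).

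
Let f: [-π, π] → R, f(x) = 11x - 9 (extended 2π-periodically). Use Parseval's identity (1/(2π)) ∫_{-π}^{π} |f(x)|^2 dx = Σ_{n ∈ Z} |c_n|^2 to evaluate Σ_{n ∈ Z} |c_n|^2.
Σ |c_n|^2 = 121π^2/3 + 81

Expand and integrate term by term over [-π, π]:
  ∫ (11x)^2 dx = 121·(2π^3/3); ∫ 2·11·(-9)·x dx = 0 (odd integrand); ∫ (-9)^2 dx = 81·2π.
So (1/(2π)) ∫_{-π}^{π} (11x - 9)^2 dx = 121π^2/3 + 81 = 121π^2/3 + 81.
Parseval ⇒ Σ |c_n|^2 = 121π^2/3 + 81.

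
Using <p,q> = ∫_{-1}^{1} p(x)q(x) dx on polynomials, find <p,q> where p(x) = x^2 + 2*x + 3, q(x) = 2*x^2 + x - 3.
<p,q> = -208/15

Expand the product: p(x)·q(x) = 2*x^4 + 5*x^3 + 5*x^2 - 3*x - 9.
∫_{-1}^{1} of each monomial x^k gives [2/(k+1) if k even, 0 if k odd]. Integrating term-by-term (or equivalently evaluating the antiderivative F(x) = 2*x^5/5 + 5*x^4/4 + 5*x^3/3 - 3*x^2/2 - 9*x at the endpoints):
  F(1) − F(−1) = -431/60 − (401/60) = -208/15.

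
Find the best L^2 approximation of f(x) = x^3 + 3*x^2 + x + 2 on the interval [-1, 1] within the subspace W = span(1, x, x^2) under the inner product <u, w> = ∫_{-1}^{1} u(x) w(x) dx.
g(x) = 3*x^2 + 8*x/5 + 2

The best approximation g ∈ W is the orthogonal projection of f onto W. Writing g = a_0 + a_1 x + a_2 x^2, the coefficients solve the normal equations G · a = b where
  G_{ij} = <φ_i, φ_j> and b_i = <f, φ_i>, with φ_0 = 1, φ_1 = x, φ_2 = x^2.
G =
  [2, 0, 2/3]
  [0, 2/3, 0]
  [2/3, 0, 2/5],
b = (6, 16/15, 38/15).
Solving gives a_0 = 2, a_1 = 8/5, a_2 = 3, so
  g(x) = 3*x^2 + 8*x/5 + 2.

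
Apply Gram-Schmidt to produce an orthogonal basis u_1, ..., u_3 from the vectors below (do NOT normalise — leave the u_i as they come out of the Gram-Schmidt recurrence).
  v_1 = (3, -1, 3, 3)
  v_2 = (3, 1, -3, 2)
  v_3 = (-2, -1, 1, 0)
Orthogonal basis:
  u_1 = (3, -1, 3, 3)
  u_2 = (69/28, 33/28, -99/28, 41/28)
  u_3 = (-440/619, -345/619, -203/619, 528/619)

Apply the Gram-Schmidt recurrence
  u_1 = v_1
  u_i = v_i − Σ_{j<i} ((v_i · u_j) / (u_j · u_j)) · u_j.

Step by step this gives:
  u_1 = (3, -1, 3, 3)
  u_2 = (69/28, 33/28, -99/28, 41/28)
  u_3 = (-440/619, -345/619, -203/619, 528/619)

Orthogonality check:
  u_2 · u_1 = 0 (should be 0)
  u_3 · u_1 = 0 (should be 0)
  u_3 · u_2 = 0 (should be 0)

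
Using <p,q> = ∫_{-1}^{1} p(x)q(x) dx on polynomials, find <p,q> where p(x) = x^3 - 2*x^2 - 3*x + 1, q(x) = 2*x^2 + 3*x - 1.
<p,q> = -86/15

Expand the product: p(x)·q(x) = 2*x^5 - x^4 - 13*x^3 - 5*x^2 + 6*x - 1.
∫_{-1}^{1} of each monomial x^k gives [2/(k+1) if k even, 0 if k odd]. Integrating term-by-term (or equivalently evaluating the antiderivative F(x) = x^6/3 - x^5/5 - 13*x^4/4 - 5*x^3/3 + 3*x^2 - x at the endpoints):
  F(1) − F(−1) = -167/60 − (59/20) = -86/15.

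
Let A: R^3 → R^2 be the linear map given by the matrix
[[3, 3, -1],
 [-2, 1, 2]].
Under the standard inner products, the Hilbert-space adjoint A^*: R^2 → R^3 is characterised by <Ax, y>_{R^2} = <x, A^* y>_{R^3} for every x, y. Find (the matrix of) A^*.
A^* = A^T =
[[3, -2],
 [3, 1],
 [-1, 2]]

For real matrices with standard dot products, the defining identity <Ax, y> = <x, A^* y> gives (Ax)^T y = x^T (A^*) y, i.e. x^T A^T y = x^T (A^*) y. Since this holds for all x, y, we must have A^* = A^T. Therefore
A^* =
[[3, -2],
 [3, 1],
 [-1, 2]].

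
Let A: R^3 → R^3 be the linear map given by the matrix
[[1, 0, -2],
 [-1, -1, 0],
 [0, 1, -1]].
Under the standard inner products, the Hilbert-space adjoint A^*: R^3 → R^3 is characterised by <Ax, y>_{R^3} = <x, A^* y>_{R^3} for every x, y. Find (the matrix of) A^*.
A^* = A^T =
[[1, -1, 0],
 [0, -1, 1],
 [-2, 0, -1]]

For real matrices with standard dot products, the defining identity <Ax, y> = <x, A^* y> gives (Ax)^T y = x^T (A^*) y, i.e. x^T A^T y = x^T (A^*) y. Since this holds for all x, y, we must have A^* = A^T. Therefore
A^* =
[[1, -1, 0],
 [0, -1, 1],
 [-2, 0, -1]].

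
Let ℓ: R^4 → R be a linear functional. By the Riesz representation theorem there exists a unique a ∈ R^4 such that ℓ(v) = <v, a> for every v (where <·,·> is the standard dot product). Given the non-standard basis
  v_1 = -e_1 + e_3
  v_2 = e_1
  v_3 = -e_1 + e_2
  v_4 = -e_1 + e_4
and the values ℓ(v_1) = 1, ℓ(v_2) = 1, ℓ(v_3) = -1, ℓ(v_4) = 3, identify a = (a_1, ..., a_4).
a = (1, 0, 2, 4)

Write a = (a_1, ..., a_4) in the standard basis. For each basis vector v_i, ℓ(v_i) = <v_i, a> is a linear equation in the a_j's. Collect the n equations into a matrix system V a = ℓ, where row i of V is v_i (expressed in the standard basis). Since V is invertible (lower-triangular with 1s on the diagonal, up to permutation), solve by back-substitution:
  V =
[[-1, 0, 1, 0],
 [1, 0, 0, 0],
 [-1, 1, 0, 0],
 [-1, 0, 0, 1]]
  V a = (1, 1, -1, 3)
Solving gives a = (1, 0, 2, 4).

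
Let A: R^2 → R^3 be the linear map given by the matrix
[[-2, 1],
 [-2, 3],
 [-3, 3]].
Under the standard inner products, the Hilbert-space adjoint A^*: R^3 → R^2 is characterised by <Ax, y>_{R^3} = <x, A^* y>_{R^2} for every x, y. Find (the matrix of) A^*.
A^* = A^T =
[[-2, -2, -3],
 [1, 3, 3]]

For real matrices with standard dot products, the defining identity <Ax, y> = <x, A^* y> gives (Ax)^T y = x^T (A^*) y, i.e. x^T A^T y = x^T (A^*) y. Since this holds for all x, y, we must have A^* = A^T. Therefore
A^* =
[[-2, -2, -3],
 [1, 3, 3]].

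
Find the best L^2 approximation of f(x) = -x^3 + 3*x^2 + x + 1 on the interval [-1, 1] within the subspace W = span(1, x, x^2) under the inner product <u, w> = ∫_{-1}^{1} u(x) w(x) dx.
g(x) = 3*x^2 + 2*x/5 + 1

The best approximation g ∈ W is the orthogonal projection of f onto W. Writing g = a_0 + a_1 x + a_2 x^2, the coefficients solve the normal equations G · a = b where
  G_{ij} = <φ_i, φ_j> and b_i = <f, φ_i>, with φ_0 = 1, φ_1 = x, φ_2 = x^2.
G =
  [2, 0, 2/3]
  [0, 2/3, 0]
  [2/3, 0, 2/5],
b = (4, 4/15, 28/15).
Solving gives a_0 = 1, a_1 = 2/5, a_2 = 3, so
  g(x) = 3*x^2 + 2*x/5 + 1.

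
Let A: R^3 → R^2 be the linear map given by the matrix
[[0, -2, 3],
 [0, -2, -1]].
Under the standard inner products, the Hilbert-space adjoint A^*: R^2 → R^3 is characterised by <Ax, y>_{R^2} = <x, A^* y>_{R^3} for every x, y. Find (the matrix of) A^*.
A^* = A^T =
[[0, 0],
 [-2, -2],
 [3, -1]]

For real matrices with standard dot products, the defining identity <Ax, y> = <x, A^* y> gives (Ax)^T y = x^T (A^*) y, i.e. x^T A^T y = x^T (A^*) y. Since this holds for all x, y, we must have A^* = A^T. Therefore
A^* =
[[0, 0],
 [-2, -2],
 [3, -1]].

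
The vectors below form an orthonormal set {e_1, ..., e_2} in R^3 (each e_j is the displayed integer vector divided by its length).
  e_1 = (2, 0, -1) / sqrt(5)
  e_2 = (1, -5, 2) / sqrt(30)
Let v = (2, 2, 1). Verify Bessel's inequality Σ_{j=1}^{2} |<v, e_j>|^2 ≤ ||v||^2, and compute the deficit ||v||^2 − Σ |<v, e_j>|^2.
Σ |<v, e_j>|^2 = 3; ||v||^2 = 9; deficit = 6

Write each e_j = u_j / sqrt(<u_j, u_j>) where u_j is the displayed integer vector. Then <v, e_j> = <v, u_j> / sqrt(<u_j, u_j>), so |<v, e_j>|^2 = <v, u_j>^2 / <u_j, u_j>.
Coefficients: <v, e_1> = 3/sqrt(5), <v, e_2> = -6/sqrt(30).
Square and sum: Σ |<v, e_j>|^2 = 3.
Compute ||v||^2 = v·v = 9.
Deficit = 9 − 3 = 6 ≥ 0, confirming Bessel's inequality. (The deficit equals ||v − Σ <v,e_j> e_j||^2, the squared distance from v to span{e_j}.)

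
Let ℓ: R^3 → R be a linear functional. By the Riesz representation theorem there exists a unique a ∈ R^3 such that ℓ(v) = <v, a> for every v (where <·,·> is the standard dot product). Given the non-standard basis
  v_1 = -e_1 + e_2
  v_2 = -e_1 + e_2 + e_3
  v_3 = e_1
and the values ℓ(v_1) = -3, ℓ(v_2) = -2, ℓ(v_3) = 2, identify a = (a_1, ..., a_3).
a = (2, -1, 1)

Write a = (a_1, ..., a_3) in the standard basis. For each basis vector v_i, ℓ(v_i) = <v_i, a> is a linear equation in the a_j's. Collect the n equations into a matrix system V a = ℓ, where row i of V is v_i (expressed in the standard basis). Since V is invertible (lower-triangular with 1s on the diagonal, up to permutation), solve by back-substitution:
  V =
[[-1, 1, 0],
 [-1, 1, 1],
 [1, 0, 0]]
  V a = (-3, -2, 2)
Solving gives a = (2, -1, 1).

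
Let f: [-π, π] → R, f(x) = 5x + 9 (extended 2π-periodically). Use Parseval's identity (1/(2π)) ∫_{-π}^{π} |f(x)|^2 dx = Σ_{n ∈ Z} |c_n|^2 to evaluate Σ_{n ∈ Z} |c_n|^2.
Σ |c_n|^2 = 25π^2/3 + 81

Expand and integrate term by term over [-π, π]:
  ∫ (5x)^2 dx = 25·(2π^3/3); ∫ 2·5·(9)·x dx = 0 (odd integrand); ∫ 9^2 dx = 81·2π.
So (1/(2π)) ∫_{-π}^{π} (5x + 9)^2 dx = 25π^2/3 + 81 = 25π^2/3 + 81.
Parseval ⇒ Σ |c_n|^2 = 25π^2/3 + 81.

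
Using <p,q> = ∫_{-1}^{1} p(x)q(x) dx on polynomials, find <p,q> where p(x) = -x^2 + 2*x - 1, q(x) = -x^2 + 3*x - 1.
<p,q> = 116/15

Expand the product: p(x)·q(x) = x^4 - 5*x^3 + 8*x^2 - 5*x + 1.
∫_{-1}^{1} of each monomial x^k gives [2/(k+1) if k even, 0 if k odd]. Integrating term-by-term (or equivalently evaluating the antiderivative F(x) = x^5/5 - 5*x^4/4 + 8*x^3/3 - 5*x^2/2 + x at the endpoints):
  F(1) − F(−1) = 7/60 − (-457/60) = 116/15.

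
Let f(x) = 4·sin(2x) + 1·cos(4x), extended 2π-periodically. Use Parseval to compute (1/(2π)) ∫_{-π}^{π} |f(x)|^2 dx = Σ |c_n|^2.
Σ |c_n|^2 = 17/2

Expand |f|^2 and use orthogonality of {sin(nx), cos(mx)} on [-π, π]:
  ∫_{-π}^{π} sin(nx)^2 dx = π, ∫ cos(mx)^2 dx = π, and cross terms integrate to 0.
So ∫_{-π}^{π} f(x)^2 dx = 4^2 · π + 1^2 · π = (16 + 1)π.
Divide by 2π: (16 + 1)/2 = 17/2.
By Parseval, this equals Σ |c_n|^2.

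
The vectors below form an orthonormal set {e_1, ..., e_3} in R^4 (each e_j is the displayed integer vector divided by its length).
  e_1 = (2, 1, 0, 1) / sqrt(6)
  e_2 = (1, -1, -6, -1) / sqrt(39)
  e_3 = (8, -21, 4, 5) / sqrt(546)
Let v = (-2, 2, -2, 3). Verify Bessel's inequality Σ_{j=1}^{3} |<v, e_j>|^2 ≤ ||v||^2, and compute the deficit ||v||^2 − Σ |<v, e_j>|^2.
Σ |<v, e_j>|^2 = 39/7; ||v||^2 = 21; deficit = 108/7

Write each e_j = u_j / sqrt(<u_j, u_j>) where u_j is the displayed integer vector. Then <v, e_j> = <v, u_j> / sqrt(<u_j, u_j>), so |<v, e_j>|^2 = <v, u_j>^2 / <u_j, u_j>.
Coefficients: <v, e_1> = 1/sqrt(6), <v, e_2> = 5/sqrt(39), <v, e_3> = -51/sqrt(546).
Square and sum: Σ |<v, e_j>|^2 = 39/7.
Compute ||v||^2 = v·v = 21.
Deficit = 21 − 39/7 = 108/7 ≥ 0, confirming Bessel's inequality. (The deficit equals ||v − Σ <v,e_j> e_j||^2, the squared distance from v to span{e_j}.)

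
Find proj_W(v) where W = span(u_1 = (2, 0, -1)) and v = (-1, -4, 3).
proj_W(v) = (-2, 0, 1)

Set up U = [u_1 | ... | u_1] ∈ R^(3×1). The projector onto W = col(U) is P = U (U^T U)^(-1) U^T.
Compute U^T U =
  [5],
and U^T v = (-5).
Solve U^T U · c = U^T v for the coefficients: c = (-1). The projection is proj_W(v) = U c.
Check: (v - proj_W(v)) · u_1 = 0  (should be 0).
Result: proj_W(v) = (-2, 0, 1).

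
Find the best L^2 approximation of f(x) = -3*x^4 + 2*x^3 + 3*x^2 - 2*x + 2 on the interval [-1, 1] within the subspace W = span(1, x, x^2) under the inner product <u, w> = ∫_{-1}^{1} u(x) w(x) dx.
g(x) = 3*x^2/7 - 4*x/5 + 79/35

The best approximation g ∈ W is the orthogonal projection of f onto W. Writing g = a_0 + a_1 x + a_2 x^2, the coefficients solve the normal equations G · a = b where
  G_{ij} = <φ_i, φ_j> and b_i = <f, φ_i>, with φ_0 = 1, φ_1 = x, φ_2 = x^2.
G =
  [2, 0, 2/3]
  [0, 2/3, 0]
  [2/3, 0, 2/5],
b = (24/5, -8/15, 176/105).
Solving gives a_0 = 79/35, a_1 = -4/5, a_2 = 3/7, so
  g(x) = 3*x^2/7 - 4*x/5 + 79/35.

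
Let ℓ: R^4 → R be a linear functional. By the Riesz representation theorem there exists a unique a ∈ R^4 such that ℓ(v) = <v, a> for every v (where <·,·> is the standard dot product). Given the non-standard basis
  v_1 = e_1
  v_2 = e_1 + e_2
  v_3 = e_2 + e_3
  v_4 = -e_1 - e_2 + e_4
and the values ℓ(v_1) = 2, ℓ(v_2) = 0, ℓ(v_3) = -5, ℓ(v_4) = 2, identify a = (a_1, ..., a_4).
a = (2, -2, -3, 2)

Write a = (a_1, ..., a_4) in the standard basis. For each basis vector v_i, ℓ(v_i) = <v_i, a> is a linear equation in the a_j's. Collect the n equations into a matrix system V a = ℓ, where row i of V is v_i (expressed in the standard basis). Since V is invertible (lower-triangular with 1s on the diagonal, up to permutation), solve by back-substitution:
  V =
[[1, 0, 0, 0],
 [1, 1, 0, 0],
 [0, 1, 1, 0],
 [-1, -1, 0, 1]]
  V a = (2, 0, -5, 2)
Solving gives a = (2, -2, -3, 2).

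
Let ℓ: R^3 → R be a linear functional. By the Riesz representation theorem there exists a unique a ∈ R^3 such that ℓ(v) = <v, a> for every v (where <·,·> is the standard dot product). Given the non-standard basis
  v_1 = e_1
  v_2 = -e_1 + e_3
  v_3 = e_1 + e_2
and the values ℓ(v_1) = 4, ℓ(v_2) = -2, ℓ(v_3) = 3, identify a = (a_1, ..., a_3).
a = (4, -1, 2)

Write a = (a_1, ..., a_3) in the standard basis. For each basis vector v_i, ℓ(v_i) = <v_i, a> is a linear equation in the a_j's. Collect the n equations into a matrix system V a = ℓ, where row i of V is v_i (expressed in the standard basis). Since V is invertible (lower-triangular with 1s on the diagonal, up to permutation), solve by back-substitution:
  V =
[[1, 0, 0],
 [-1, 0, 1],
 [1, 1, 0]]
  V a = (4, -2, 3)
Solving gives a = (4, -1, 2).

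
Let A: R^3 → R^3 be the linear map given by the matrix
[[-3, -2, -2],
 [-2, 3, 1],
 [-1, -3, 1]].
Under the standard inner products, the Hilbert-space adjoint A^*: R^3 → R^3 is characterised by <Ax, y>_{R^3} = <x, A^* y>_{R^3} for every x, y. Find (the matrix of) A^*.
A^* = A^T =
[[-3, -2, -1],
 [-2, 3, -3],
 [-2, 1, 1]]

For real matrices with standard dot products, the defining identity <Ax, y> = <x, A^* y> gives (Ax)^T y = x^T (A^*) y, i.e. x^T A^T y = x^T (A^*) y. Since this holds for all x, y, we must have A^* = A^T. Therefore
A^* =
[[-3, -2, -1],
 [-2, 3, -3],
 [-2, 1, 1]].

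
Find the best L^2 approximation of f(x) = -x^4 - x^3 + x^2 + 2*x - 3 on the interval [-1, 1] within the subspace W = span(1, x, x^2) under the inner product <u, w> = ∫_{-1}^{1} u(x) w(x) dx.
g(x) = x^2/7 + 7*x/5 - 102/35

The best approximation g ∈ W is the orthogonal projection of f onto W. Writing g = a_0 + a_1 x + a_2 x^2, the coefficients solve the normal equations G · a = b where
  G_{ij} = <φ_i, φ_j> and b_i = <f, φ_i>, with φ_0 = 1, φ_1 = x, φ_2 = x^2.
G =
  [2, 0, 2/3]
  [0, 2/3, 0]
  [2/3, 0, 2/5],
b = (-86/15, 14/15, -66/35).
Solving gives a_0 = -102/35, a_1 = 7/5, a_2 = 1/7, so
  g(x) = x^2/7 + 7*x/5 - 102/35.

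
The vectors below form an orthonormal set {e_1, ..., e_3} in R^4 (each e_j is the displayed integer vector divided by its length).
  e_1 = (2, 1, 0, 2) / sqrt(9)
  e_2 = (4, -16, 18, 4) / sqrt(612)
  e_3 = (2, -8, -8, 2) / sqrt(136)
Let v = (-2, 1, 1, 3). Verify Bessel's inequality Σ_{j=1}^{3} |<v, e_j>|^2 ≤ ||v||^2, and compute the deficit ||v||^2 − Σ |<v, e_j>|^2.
Σ |<v, e_j>|^2 = 5/2; ||v||^2 = 15; deficit = 25/2

Write each e_j = u_j / sqrt(<u_j, u_j>) where u_j is the displayed integer vector. Then <v, e_j> = <v, u_j> / sqrt(<u_j, u_j>), so |<v, e_j>|^2 = <v, u_j>^2 / <u_j, u_j>.
Coefficients: <v, e_1> = 3/sqrt(9), <v, e_2> = 6/sqrt(612), <v, e_3> = -14/sqrt(136).
Square and sum: Σ |<v, e_j>|^2 = 5/2.
Compute ||v||^2 = v·v = 15.
Deficit = 15 − 5/2 = 25/2 ≥ 0, confirming Bessel's inequality. (The deficit equals ||v − Σ <v,e_j> e_j||^2, the squared distance from v to span{e_j}.)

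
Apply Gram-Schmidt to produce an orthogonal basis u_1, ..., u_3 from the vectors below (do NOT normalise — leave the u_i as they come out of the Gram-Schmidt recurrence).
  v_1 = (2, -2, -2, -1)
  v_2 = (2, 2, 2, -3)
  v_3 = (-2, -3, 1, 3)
Orthogonal basis:
  u_1 = (2, -2, -2, -1)
  u_2 = (28/13, 24/13, 24/13, -40/13)
  u_3 = (4/17, -33/17, 35/17, 4/17)

Apply the Gram-Schmidt recurrence
  u_1 = v_1
  u_i = v_i − Σ_{j<i} ((v_i · u_j) / (u_j · u_j)) · u_j.

Step by step this gives:
  u_1 = (2, -2, -2, -1)
  u_2 = (28/13, 24/13, 24/13, -40/13)
  u_3 = (4/17, -33/17, 35/17, 4/17)

Orthogonality check:
  u_2 · u_1 = 0 (should be 0)
  u_3 · u_1 = 0 (should be 0)
  u_3 · u_2 = 0 (should be 0)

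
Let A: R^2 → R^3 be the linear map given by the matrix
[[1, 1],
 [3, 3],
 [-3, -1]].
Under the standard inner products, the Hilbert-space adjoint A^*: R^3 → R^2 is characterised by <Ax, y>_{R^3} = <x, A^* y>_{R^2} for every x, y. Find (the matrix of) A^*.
A^* = A^T =
[[1, 3, -3],
 [1, 3, -1]]

For real matrices with standard dot products, the defining identity <Ax, y> = <x, A^* y> gives (Ax)^T y = x^T (A^*) y, i.e. x^T A^T y = x^T (A^*) y. Since this holds for all x, y, we must have A^* = A^T. Therefore
A^* =
[[1, 3, -3],
 [1, 3, -1]].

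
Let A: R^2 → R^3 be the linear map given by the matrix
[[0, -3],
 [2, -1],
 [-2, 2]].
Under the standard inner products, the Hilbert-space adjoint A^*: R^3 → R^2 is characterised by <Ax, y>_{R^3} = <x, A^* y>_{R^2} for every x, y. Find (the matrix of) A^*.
A^* = A^T =
[[0, 2, -2],
 [-3, -1, 2]]

For real matrices with standard dot products, the defining identity <Ax, y> = <x, A^* y> gives (Ax)^T y = x^T (A^*) y, i.e. x^T A^T y = x^T (A^*) y. Since this holds for all x, y, we must have A^* = A^T. Therefore
A^* =
[[0, 2, -2],
 [-3, -1, 2]].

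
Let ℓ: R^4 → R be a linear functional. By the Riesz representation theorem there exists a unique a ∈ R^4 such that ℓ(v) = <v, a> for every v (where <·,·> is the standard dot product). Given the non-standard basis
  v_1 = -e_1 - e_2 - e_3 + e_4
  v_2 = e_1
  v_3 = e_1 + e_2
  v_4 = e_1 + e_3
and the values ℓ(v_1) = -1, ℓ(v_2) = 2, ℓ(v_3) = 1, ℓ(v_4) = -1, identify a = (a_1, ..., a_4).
a = (2, -1, -3, -3)

Write a = (a_1, ..., a_4) in the standard basis. For each basis vector v_i, ℓ(v_i) = <v_i, a> is a linear equation in the a_j's. Collect the n equations into a matrix system V a = ℓ, where row i of V is v_i (expressed in the standard basis). Since V is invertible (lower-triangular with 1s on the diagonal, up to permutation), solve by back-substitution:
  V =
[[-1, -1, -1, 1],
 [1, 0, 0, 0],
 [1, 1, 0, 0],
 [1, 0, 1, 0]]
  V a = (-1, 2, 1, -1)
Solving gives a = (2, -1, -3, -3).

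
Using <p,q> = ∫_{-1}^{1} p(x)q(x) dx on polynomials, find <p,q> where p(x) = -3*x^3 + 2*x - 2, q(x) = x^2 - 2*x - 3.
<p,q> = 52/5

Expand the product: p(x)·q(x) = -3*x^5 + 6*x^4 + 11*x^3 - 6*x^2 - 2*x + 6.
∫_{-1}^{1} of each monomial x^k gives [2/(k+1) if k even, 0 if k odd]. Integrating term-by-term (or equivalently evaluating the antiderivative F(x) = -x^6/2 + 6*x^5/5 + 11*x^4/4 - 2*x^3 - x^2 + 6*x at the endpoints):
  F(1) − F(−1) = 129/20 − (-79/20) = 52/5.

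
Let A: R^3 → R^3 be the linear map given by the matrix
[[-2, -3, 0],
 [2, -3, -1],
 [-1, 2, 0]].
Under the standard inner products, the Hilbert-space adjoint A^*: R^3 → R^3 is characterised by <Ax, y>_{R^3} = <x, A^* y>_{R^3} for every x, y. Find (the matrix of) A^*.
A^* = A^T =
[[-2, 2, -1],
 [-3, -3, 2],
 [0, -1, 0]]

For real matrices with standard dot products, the defining identity <Ax, y> = <x, A^* y> gives (Ax)^T y = x^T (A^*) y, i.e. x^T A^T y = x^T (A^*) y. Since this holds for all x, y, we must have A^* = A^T. Therefore
A^* =
[[-2, 2, -1],
 [-3, -3, 2],
 [0, -1, 0]].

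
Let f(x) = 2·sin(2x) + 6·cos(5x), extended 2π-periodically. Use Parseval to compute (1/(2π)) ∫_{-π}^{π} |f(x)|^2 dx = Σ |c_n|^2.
Σ |c_n|^2 = 20

Expand |f|^2 and use orthogonality of {sin(nx), cos(mx)} on [-π, π]:
  ∫_{-π}^{π} sin(nx)^2 dx = π, ∫ cos(mx)^2 dx = π, and cross terms integrate to 0.
So ∫_{-π}^{π} f(x)^2 dx = 2^2 · π + 6^2 · π = (4 + 36)π.
Divide by 2π: (4 + 36)/2 = 20.
By Parseval, this equals Σ |c_n|^2.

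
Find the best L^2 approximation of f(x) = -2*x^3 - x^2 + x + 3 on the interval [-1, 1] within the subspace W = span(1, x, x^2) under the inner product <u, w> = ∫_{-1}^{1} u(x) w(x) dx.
g(x) = -x^2 - x/5 + 3

The best approximation g ∈ W is the orthogonal projection of f onto W. Writing g = a_0 + a_1 x + a_2 x^2, the coefficients solve the normal equations G · a = b where
  G_{ij} = <φ_i, φ_j> and b_i = <f, φ_i>, with φ_0 = 1, φ_1 = x, φ_2 = x^2.
G =
  [2, 0, 2/3]
  [0, 2/3, 0]
  [2/3, 0, 2/5],
b = (16/3, -2/15, 8/5).
Solving gives a_0 = 3, a_1 = -1/5, a_2 = -1, so
  g(x) = -x^2 - x/5 + 3.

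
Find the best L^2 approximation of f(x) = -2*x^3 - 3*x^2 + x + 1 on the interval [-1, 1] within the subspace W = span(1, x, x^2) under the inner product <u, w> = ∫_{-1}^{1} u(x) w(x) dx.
g(x) = -3*x^2 - x/5 + 1

The best approximation g ∈ W is the orthogonal projection of f onto W. Writing g = a_0 + a_1 x + a_2 x^2, the coefficients solve the normal equations G · a = b where
  G_{ij} = <φ_i, φ_j> and b_i = <f, φ_i>, with φ_0 = 1, φ_1 = x, φ_2 = x^2.
G =
  [2, 0, 2/3]
  [0, 2/3, 0]
  [2/3, 0, 2/5],
b = (0, -2/15, -8/15).
Solving gives a_0 = 1, a_1 = -1/5, a_2 = -3, so
  g(x) = -3*x^2 - x/5 + 1.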